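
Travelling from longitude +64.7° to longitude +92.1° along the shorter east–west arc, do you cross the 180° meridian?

Signed shortest Δλ = ((92.1 − 64.7 + 180) mod 360) − 180 = 27.4°.
Going east by 27.4° from +64.7° reaches +92.1° without touching 180°.

No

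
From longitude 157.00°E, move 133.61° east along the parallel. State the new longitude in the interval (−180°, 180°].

Start at +157.00°; shift +133.61° → +290.61°.
+290.61° lies outside (−180°, 180°]; subtract 360° → -69.39°.

69.39°W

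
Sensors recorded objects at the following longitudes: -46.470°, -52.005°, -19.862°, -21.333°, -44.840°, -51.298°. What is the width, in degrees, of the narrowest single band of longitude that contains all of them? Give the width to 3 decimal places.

32.143°

Sort the longitudes: -52.005°, -51.298°, -46.470°, -44.840°, -21.333°, -19.862°.
Eastward gaps between consecutive values (wrapping around): 0.707°, 4.828°, 1.630°, 23.507°, 1.471°, 327.857°.
Largest gap = 327.857° ⇒ minimal covering band is its complement: 360° − 327.857° = 32.143°.
Band runs from -52.005° eastward to -19.862°.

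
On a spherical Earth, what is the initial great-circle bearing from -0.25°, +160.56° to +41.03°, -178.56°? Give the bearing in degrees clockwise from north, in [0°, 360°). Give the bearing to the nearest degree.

Δλ = -178.56 − 160.56 = -339.12°; wrapped into (−180°, 180°]: 20.88°.
θ = atan2( sin Δλ · cos φ₂ , cos φ₁ · sin φ₂ − sin φ₁ · cos φ₂ · cos Δλ )
  = atan2(0.26886, 0.65952) = 22.179° → normalised to [0°, 360°): 22.179°.

22°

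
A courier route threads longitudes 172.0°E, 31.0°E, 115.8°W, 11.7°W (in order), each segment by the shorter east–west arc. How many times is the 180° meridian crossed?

0

Leg 1: +172.0° → +31.0°, shortest Δλ = -141.0° (west) — does not cross 180°.
Leg 2: +31.0° → -115.8°, shortest Δλ = -146.8° (west) — does not cross 180°.
Leg 3: -115.8° → -11.7°, shortest Δλ = 104.1° (east) — does not cross 180°.
Total crossings: 0.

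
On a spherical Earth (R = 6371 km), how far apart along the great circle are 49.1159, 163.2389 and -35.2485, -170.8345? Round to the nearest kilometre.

9725 km

Δλ = -170.8345 − 163.2389 = -334.0734°; wrapped into (−180°, 180°]: 25.9266°.
Δφ = -35.2485 − 49.1159 = -84.3644°.
a = sin²(Δφ/2) + cos φ₁ · cos φ₂ · sin²(Δλ/2) = 0.477798.
c = 2·atan2(√a, √(1−a)) = 1.52638 rad → d = 6371·c ≈ 9724.55 km.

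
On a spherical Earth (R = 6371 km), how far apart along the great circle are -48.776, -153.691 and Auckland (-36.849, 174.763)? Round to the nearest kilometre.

Δλ = 174.763 − -153.691 = 328.454°; wrapped into (−180°, 180°]: -31.546°.
Δφ = -36.849 − -48.776 = 11.927°.
a = sin²(Δφ/2) + cos φ₁ · cos φ₂ · sin²(Δλ/2) = 0.049760.
c = 2·atan2(√a, √(1−a)) = 0.44992 rad → d = 6371·c ≈ 2866.46 km.

2866 km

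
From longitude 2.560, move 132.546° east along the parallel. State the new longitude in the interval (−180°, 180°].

+135.106°

Start at +2.560°; shift +132.546° → +135.106°.
+135.106° already lies in (−180°, 180°].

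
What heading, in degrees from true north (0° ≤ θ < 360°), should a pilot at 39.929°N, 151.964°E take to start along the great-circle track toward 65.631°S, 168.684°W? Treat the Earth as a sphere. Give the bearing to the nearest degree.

Δλ = -168.684 − 151.964 = -320.648°; wrapped into (−180°, 180°]: 39.352°.
θ = atan2( sin Δλ · cos φ₂ , cos φ₁ · sin φ₂ − sin φ₁ · cos φ₂ · cos Δλ )
  = atan2(0.26163, -0.90330) = 163.847° → normalised to [0°, 360°): 163.847°.

164°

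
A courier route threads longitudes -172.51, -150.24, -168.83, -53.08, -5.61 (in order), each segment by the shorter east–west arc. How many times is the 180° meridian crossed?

0

Leg 1: -172.51° → -150.24°, shortest Δλ = 22.27° (east) — does not cross 180°.
Leg 2: -150.24° → -168.83°, shortest Δλ = -18.59° (west) — does not cross 180°.
Leg 3: -168.83° → -53.08°, shortest Δλ = 115.75° (east) — does not cross 180°.
Leg 4: -53.08° → -5.61°, shortest Δλ = 47.47° (east) — does not cross 180°.
Total crossings: 0.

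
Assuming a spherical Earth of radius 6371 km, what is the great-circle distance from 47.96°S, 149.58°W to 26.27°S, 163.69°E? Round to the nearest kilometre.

4697 km

Δλ = 163.69 − -149.58 = 313.27°; wrapped into (−180°, 180°]: -46.73°.
Δφ = -26.27 − -47.96 = 21.69°.
a = sin²(Δφ/2) + cos φ₁ · cos φ₂ · sin²(Δλ/2) = 0.129847.
c = 2·atan2(√a, √(1−a)) = 0.73727 rad → d = 6371·c ≈ 4697.15 km.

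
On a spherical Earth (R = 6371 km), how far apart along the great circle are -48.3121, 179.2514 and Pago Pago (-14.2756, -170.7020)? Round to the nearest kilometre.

Δλ = -170.7020 − 179.2514 = -349.9534°; wrapped into (−180°, 180°]: 10.0466°.
Δφ = -14.2756 − -48.3121 = 34.0365°.
a = sin²(Δφ/2) + cos φ₁ · cos φ₂ · sin²(Δλ/2) = 0.090601.
c = 2·atan2(√a, √(1−a)) = 0.61148 rad → d = 6371·c ≈ 3895.75 km.

3896 km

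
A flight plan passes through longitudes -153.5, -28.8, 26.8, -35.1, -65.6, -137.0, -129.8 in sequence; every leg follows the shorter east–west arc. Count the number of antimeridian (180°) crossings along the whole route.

0

Leg 1: -153.5° → -28.8°, shortest Δλ = 124.7° (east) — does not cross 180°.
Leg 2: -28.8° → +26.8°, shortest Δλ = 55.6° (east) — does not cross 180°.
Leg 3: +26.8° → -35.1°, shortest Δλ = -61.9° (west) — does not cross 180°.
Leg 4: -35.1° → -65.6°, shortest Δλ = -30.5° (west) — does not cross 180°.
Leg 5: -65.6° → -137.0°, shortest Δλ = -71.4° (west) — does not cross 180°.
Leg 6: -137.0° → -129.8°, shortest Δλ = 7.2° (east) — does not cross 180°.
Total crossings: 0.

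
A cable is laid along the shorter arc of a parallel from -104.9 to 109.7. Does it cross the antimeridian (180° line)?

Yes

Naïve |109.7 − -104.9| = 214.6° > 180°, so the shorter arc goes the other way round — across 180°.
Signed shortest Δλ = ((109.7 − -104.9 + 180) mod 360) − 180 = -145.4°.
Going west by 145.4° from -104.9° passes through 180° before reaching +109.7°.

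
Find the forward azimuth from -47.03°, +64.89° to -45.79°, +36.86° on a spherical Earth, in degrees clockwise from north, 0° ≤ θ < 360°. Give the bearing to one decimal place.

Δλ = 36.86 − 64.89 = -28.03°.
θ = atan2( sin Δλ · cos φ₂ , cos φ₁ · sin φ₂ − sin φ₁ · cos φ₂ · cos Δλ )
  = atan2(-0.32768, -0.03821) = -96.651° → normalised to [0°, 360°): 263.349°.

263.3°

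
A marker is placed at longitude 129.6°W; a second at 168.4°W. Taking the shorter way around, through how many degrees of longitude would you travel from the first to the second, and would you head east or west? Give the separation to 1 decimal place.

Raw difference: -168.4 − -129.6 = -38.8°.
Normalise into (−180°, 180°]: -38.8° stays -38.8°.
Negative ⇒ the second point lies to the west; separation 38.8°.

38.8° west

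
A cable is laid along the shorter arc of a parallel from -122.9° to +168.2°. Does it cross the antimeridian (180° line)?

Naïve |168.2 − -122.9| = 291.1° > 180°, so the shorter arc goes the other way round — across 180°.
Signed shortest Δλ = ((168.2 − -122.9 + 180) mod 360) − 180 = -68.9°.
Going west by 68.9° from -122.9° passes through 180° before reaching +168.2°.

Yes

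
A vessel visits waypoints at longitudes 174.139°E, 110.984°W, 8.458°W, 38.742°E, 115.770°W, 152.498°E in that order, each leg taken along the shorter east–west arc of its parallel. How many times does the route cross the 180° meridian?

Leg 1: +174.139° → -110.984°, shortest Δλ = 74.877° (east) — crosses 180°.
Leg 2: -110.984° → -8.458°, shortest Δλ = 102.526° (east) — does not cross 180°.
Leg 3: -8.458° → +38.742°, shortest Δλ = 47.2° (east) — does not cross 180°.
Leg 4: +38.742° → -115.770°, shortest Δλ = -154.512° (west) — does not cross 180°.
Leg 5: -115.770° → +152.498°, shortest Δλ = -91.732° (west) — crosses 180°.
Total crossings: 2.

2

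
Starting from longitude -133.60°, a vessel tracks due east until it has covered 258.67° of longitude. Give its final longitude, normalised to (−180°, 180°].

Start at -133.60°; shift +258.67° → +125.07°.
+125.07° already lies in (−180°, 180°].

+125.07°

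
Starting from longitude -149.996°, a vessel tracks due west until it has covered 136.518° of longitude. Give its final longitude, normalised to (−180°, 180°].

+73.486°

Start at -149.996°; shift −136.518° → -286.514°.
-286.514° lies outside (−180°, 180°]; add 360° → +73.486°.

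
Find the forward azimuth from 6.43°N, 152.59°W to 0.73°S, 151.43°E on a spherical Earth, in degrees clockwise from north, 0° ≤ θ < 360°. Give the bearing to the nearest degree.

265°

Δλ = 151.43 − -152.59 = 304.02°; wrapped into (−180°, 180°]: -55.98°.
θ = atan2( sin Δλ · cos φ₂ , cos φ₁ · sin φ₂ − sin φ₁ · cos φ₂ · cos Δλ )
  = atan2(-0.82878, -0.07531) = -95.192° → normalised to [0°, 360°): 264.808°.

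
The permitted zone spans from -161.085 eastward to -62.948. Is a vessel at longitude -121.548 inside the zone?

Yes

Band width going east from -161.085° to -62.948°: ((-62.948 − -161.085) mod 360) = 98.137°.
Offset of -121.548° east of the west edge: ((-121.548 − -161.085) mod 360) = 39.537°.
39.537° ≤ 98.137° ⇒ inside.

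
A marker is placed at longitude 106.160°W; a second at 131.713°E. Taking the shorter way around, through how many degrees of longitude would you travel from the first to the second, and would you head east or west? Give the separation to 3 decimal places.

122.127° west

Raw difference: 131.713 − -106.160 = 237.873°.
Normalise into (−180°, 180°]: 237.873° − 360° = -122.127°.
Negative ⇒ the second point lies to the west; separation 122.127°.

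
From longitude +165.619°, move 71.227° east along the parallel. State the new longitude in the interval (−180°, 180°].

Start at +165.619°; shift +71.227° → +236.846°.
+236.846° lies outside (−180°, 180°]; subtract 360° → -123.154°.

-123.154°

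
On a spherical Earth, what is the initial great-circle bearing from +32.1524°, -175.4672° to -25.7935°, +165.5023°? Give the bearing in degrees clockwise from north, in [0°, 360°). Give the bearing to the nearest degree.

200°

Δλ = 165.5023 − -175.4672 = 340.9695°; wrapped into (−180°, 180°]: -19.0305°.
θ = atan2( sin Δλ · cos φ₂ , cos φ₁ · sin φ₂ − sin φ₁ · cos φ₂ · cos Δλ )
  = atan2(-0.29358, -0.82136) = -160.331° → normalised to [0°, 360°): 199.669°.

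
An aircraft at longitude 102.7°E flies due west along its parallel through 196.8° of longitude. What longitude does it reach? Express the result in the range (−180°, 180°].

Start at +102.7°; shift −196.8° → -94.1°.
-94.1° already lies in (−180°, 180°].

94.1°W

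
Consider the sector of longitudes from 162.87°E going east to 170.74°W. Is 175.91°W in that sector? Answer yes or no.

Band width going east from +162.87° to -170.74°: ((-170.74 − 162.87) mod 360) = 26.39°.
Offset of -175.91° east of the west edge: ((-175.91 − 162.87) mod 360) = 21.22°.
21.22° ≤ 26.39° ⇒ inside.

Yes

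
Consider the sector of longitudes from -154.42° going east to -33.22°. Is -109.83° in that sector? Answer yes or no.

Band width going east from -154.42° to -33.22°: ((-33.22 − -154.42) mod 360) = 121.20°.
Offset of -109.83° east of the west edge: ((-109.83 − -154.42) mod 360) = 44.59°.
44.59° ≤ 121.20° ⇒ inside.

Yes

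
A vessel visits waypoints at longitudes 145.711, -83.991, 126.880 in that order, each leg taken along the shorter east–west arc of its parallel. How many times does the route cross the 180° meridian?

Leg 1: +145.711° → -83.991°, shortest Δλ = 130.298° (east) — crosses 180°.
Leg 2: -83.991° → +126.880°, shortest Δλ = -149.129° (west) — crosses 180°.
Total crossings: 2.

2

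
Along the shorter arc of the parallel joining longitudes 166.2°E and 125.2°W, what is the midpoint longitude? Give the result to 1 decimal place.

159.5°W

Signed shortest Δλ from +166.2° to -125.2° is +68.6°.
Midpoint longitude = +166.2° + (+68.6°)/2 = +166.2° + 34.3° = +200.5°.
Normalise into (−180°, 180°]: -159.5°.
(The naïve average (+166.2 + -125.2)/2 = 20.5° is on the wrong side of the globe.)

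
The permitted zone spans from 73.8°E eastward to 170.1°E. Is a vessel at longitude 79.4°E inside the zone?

Yes

Band width going east from +73.8° to +170.1°: ((170.1 − 73.8) mod 360) = 96.3°.
Offset of +79.4° east of the west edge: ((79.4 − 73.8) mod 360) = 5.6°.
5.6° ≤ 96.3° ⇒ inside.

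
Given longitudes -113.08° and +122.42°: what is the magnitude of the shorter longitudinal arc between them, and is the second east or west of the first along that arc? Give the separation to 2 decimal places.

Raw difference: 122.42 − -113.08 = 235.5°.
Normalise into (−180°, 180°]: 235.5° − 360° = -124.5°.
Negative ⇒ the second point lies to the west; separation 124.50°.

124.50° west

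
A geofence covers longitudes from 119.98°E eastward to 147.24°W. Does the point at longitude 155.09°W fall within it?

Band width going east from +119.98° to -147.24°: ((-147.24 − 119.98) mod 360) = 92.78°.
Offset of -155.09° east of the west edge: ((-155.09 − 119.98) mod 360) = 84.93°.
84.93° ≤ 92.78° ⇒ inside.

Yes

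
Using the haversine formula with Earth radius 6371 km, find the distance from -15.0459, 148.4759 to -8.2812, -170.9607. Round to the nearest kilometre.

Δλ = -170.9607 − 148.4759 = -319.4366°; wrapped into (−180°, 180°]: 40.5634°.
Δφ = -8.2812 − -15.0459 = 6.7647°.
a = sin²(Δφ/2) + cos φ₁ · cos φ₂ · sin²(Δλ/2) = 0.118308.
c = 2·atan2(√a, √(1−a)) = 0.70226 rad → d = 6371·c ≈ 4474.11 km.

4474 km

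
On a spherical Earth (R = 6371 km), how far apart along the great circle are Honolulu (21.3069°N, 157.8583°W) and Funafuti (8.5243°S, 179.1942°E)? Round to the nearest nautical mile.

Δλ = 179.1942 − -157.8583 = 337.0525°; wrapped into (−180°, 180°]: -22.9475°.
Δφ = -8.5243 − 21.3069 = -29.8312°.
a = sin²(Δφ/2) + cos φ₁ · cos φ₂ · sin²(Δλ/2) = 0.102710.
c = 2·atan2(√a, √(1−a)) = 0.65248 rad → d = 6371·c ≈ 4156.95 km ≈ 2244.57 nmi.

2245 nmi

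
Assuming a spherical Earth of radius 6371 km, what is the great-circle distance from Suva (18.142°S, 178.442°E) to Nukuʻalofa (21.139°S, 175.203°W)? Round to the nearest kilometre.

744 km

Δλ = -175.203 − 178.442 = -353.645°; wrapped into (−180°, 180°]: 6.355°.
Δφ = -21.139 − -18.142 = -2.997°.
a = sin²(Δφ/2) + cos φ₁ · cos φ₂ · sin²(Δλ/2) = 0.003407.
c = 2·atan2(√a, √(1−a)) = 0.11681 rad → d = 6371·c ≈ 744.18 km.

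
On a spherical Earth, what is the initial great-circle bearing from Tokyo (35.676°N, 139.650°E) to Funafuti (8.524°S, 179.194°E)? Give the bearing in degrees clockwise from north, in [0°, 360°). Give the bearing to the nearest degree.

Δλ = 179.194 − 139.650 = 39.544°.
θ = atan2( sin Δλ · cos φ₂ , cos φ₁ · sin φ₂ − sin φ₁ · cos φ₂ · cos Δλ )
  = atan2(0.62964, -0.56517) = 131.911° → normalised to [0°, 360°): 131.911°.

132°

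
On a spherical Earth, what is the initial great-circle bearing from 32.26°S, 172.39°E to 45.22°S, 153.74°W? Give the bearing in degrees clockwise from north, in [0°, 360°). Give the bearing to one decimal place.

Δλ = -153.74 − 172.39 = -326.13°; wrapped into (−180°, 180°]: 33.87°.
θ = atan2( sin Δλ · cos φ₂ , cos φ₁ · sin φ₂ − sin φ₁ · cos φ₂ · cos Δλ )
  = atan2(0.39256, -0.28807) = 126.272° → normalised to [0°, 360°): 126.272°.

126.3°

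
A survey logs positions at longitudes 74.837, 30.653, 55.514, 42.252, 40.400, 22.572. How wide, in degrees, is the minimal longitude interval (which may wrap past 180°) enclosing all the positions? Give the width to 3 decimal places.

52.265°

Sort the longitudes: +22.572°, +30.653°, +40.400°, +42.252°, +55.514°, +74.837°.
Eastward gaps between consecutive values (wrapping around): 8.081°, 9.747°, 1.852°, 13.262°, 19.323°, 307.735°.
Largest gap = 307.735° ⇒ minimal covering band is its complement: 360° − 307.735° = 52.265°.
Band runs from +22.572° eastward to +74.837°.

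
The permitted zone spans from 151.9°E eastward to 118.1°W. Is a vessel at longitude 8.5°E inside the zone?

No

Band width going east from +151.9° to -118.1°: ((-118.1 − 151.9) mod 360) = 90.0°.
Offset of +8.5° east of the west edge: ((8.5 − 151.9) mod 360) = 216.6°.
216.6° > 90.0° ⇒ outside.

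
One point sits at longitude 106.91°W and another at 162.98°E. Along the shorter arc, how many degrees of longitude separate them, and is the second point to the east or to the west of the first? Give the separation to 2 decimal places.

Raw difference: 162.98 − -106.91 = 269.89°.
Normalise into (−180°, 180°]: 269.89° − 360° = -90.11°.
Negative ⇒ the second point lies to the west; separation 90.11°.

90.11° west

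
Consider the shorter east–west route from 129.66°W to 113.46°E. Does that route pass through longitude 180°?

Naïve |113.46 − -129.66| = 243.12° > 180°, so the shorter arc goes the other way round — across 180°.
Signed shortest Δλ = ((113.46 − -129.66 + 180) mod 360) − 180 = -116.88°.
Going west by 116.88° from -129.66° passes through 180° before reaching +113.46°.

Yes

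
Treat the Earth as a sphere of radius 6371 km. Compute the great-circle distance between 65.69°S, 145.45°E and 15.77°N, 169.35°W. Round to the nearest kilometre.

9807 km

Δλ = -169.35 − 145.45 = -314.80°; wrapped into (−180°, 180°]: 45.20°.
Δφ = 15.77 − -65.69 = 81.46°.
a = sin²(Δφ/2) + cos φ₁ · cos φ₂ · sin²(Δλ/2) = 0.484259.
c = 2·atan2(√a, √(1−a)) = 1.53931 rad → d = 6371·c ≈ 9806.94 km.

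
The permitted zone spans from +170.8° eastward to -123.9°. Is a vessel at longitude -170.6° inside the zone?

Band width going east from +170.8° to -123.9°: ((-123.9 − 170.8) mod 360) = 65.3°.
Offset of -170.6° east of the west edge: ((-170.6 − 170.8) mod 360) = 18.6°.
18.6° ≤ 65.3° ⇒ inside.

Yes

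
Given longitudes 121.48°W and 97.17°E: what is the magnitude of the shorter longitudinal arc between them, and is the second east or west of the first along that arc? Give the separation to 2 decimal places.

Raw difference: 97.17 − -121.48 = 218.65°.
Normalise into (−180°, 180°]: 218.65° − 360° = -141.35°.
Negative ⇒ the second point lies to the west; separation 141.35°.

141.35° west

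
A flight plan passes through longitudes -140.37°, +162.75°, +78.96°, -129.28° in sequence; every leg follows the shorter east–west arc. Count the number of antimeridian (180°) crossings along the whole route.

2

Leg 1: -140.37° → +162.75°, shortest Δλ = -56.88° (west) — crosses 180°.
Leg 2: +162.75° → +78.96°, shortest Δλ = -83.79° (west) — does not cross 180°.
Leg 3: +78.96° → -129.28°, shortest Δλ = 151.76° (east) — crosses 180°.
Total crossings: 2.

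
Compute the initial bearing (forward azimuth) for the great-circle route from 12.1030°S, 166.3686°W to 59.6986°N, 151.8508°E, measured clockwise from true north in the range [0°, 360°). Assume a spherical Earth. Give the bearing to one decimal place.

Δλ = 151.8508 − -166.3686 = 318.2194°; wrapped into (−180°, 180°]: -41.7806°.
θ = atan2( sin Δλ · cos φ₂ , cos φ₁ · sin φ₂ − sin φ₁ · cos φ₂ · cos Δλ )
  = atan2(-0.33617, 0.92308) = -20.011° → normalised to [0°, 360°): 339.989°.

340.0°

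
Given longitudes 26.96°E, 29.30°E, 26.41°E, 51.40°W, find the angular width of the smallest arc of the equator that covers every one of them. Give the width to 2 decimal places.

80.70°

Sort the longitudes: -51.40°, +26.41°, +26.96°, +29.30°.
Eastward gaps between consecutive values (wrapping around): 77.81°, 0.55°, 2.34°, 279.30°.
Largest gap = 279.30° ⇒ minimal covering band is its complement: 360° − 279.30° = 80.70°.
Band runs from -51.40° eastward to +29.30°.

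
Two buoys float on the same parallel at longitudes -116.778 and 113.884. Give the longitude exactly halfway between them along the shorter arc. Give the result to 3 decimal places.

+178.553°

Signed shortest Δλ from -116.778° to +113.884° is -129.338°.
Midpoint longitude = -116.778° + (-129.338°)/2 = -116.778° − 64.669° = -181.447°.
Normalise into (−180°, 180°]: +178.553°.
(The naïve average (-116.778 + +113.884)/2 = -1.447° is on the wrong side of the globe.)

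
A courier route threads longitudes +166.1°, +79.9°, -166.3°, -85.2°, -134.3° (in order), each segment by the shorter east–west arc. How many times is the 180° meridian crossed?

Leg 1: +166.1° → +79.9°, shortest Δλ = -86.2° (west) — does not cross 180°.
Leg 2: +79.9° → -166.3°, shortest Δλ = 113.8° (east) — crosses 180°.
Leg 3: -166.3° → -85.2°, shortest Δλ = 81.1° (east) — does not cross 180°.
Leg 4: -85.2° → -134.3°, shortest Δλ = -49.1° (west) — does not cross 180°.
Total crossings: 1.

1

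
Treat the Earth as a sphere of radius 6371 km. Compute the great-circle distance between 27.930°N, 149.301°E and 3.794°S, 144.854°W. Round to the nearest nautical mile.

4248 nmi

Δλ = -144.854 − 149.301 = -294.155°; wrapped into (−180°, 180°]: 65.845°.
Δφ = -3.794 − 27.930 = -31.724°.
a = sin²(Δφ/2) + cos φ₁ · cos φ₂ · sin²(Δλ/2) = 0.335122.
c = 2·atan2(√a, √(1−a)) = 1.23475 rad → d = 6371·c ≈ 7866.59 km ≈ 4247.62 nmi.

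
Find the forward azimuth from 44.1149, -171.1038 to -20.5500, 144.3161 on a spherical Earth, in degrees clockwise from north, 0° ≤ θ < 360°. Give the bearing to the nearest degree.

Δλ = 144.3161 − -171.1038 = 315.4199°; wrapped into (−180°, 180°]: -44.5801°.
θ = atan2( sin Δλ · cos φ₂ , cos φ₁ · sin φ₂ − sin φ₁ · cos φ₂ · cos Δλ )
  = atan2(-0.65724, -0.71628) = -137.461° → normalised to [0°, 360°): 222.539°.

223°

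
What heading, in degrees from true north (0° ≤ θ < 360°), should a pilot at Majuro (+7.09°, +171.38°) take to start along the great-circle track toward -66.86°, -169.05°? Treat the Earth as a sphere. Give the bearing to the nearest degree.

172°

Δλ = -169.05 − 171.38 = -340.43°; wrapped into (−180°, 180°]: 19.57°.
θ = atan2( sin Δλ · cos φ₂ , cos φ₁ · sin φ₂ − sin φ₁ · cos φ₂ · cos Δλ )
  = atan2(0.13163, -0.95822) = 172.178° → normalised to [0°, 360°): 172.178°.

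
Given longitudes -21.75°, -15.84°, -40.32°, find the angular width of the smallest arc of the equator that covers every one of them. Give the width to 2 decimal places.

Sort the longitudes: -40.32°, -21.75°, -15.84°.
Eastward gaps between consecutive values (wrapping around): 18.57°, 5.91°, 335.52°.
Largest gap = 335.52° ⇒ minimal covering band is its complement: 360° − 335.52° = 24.48°.
Band runs from -40.32° eastward to -15.84°.

24.48°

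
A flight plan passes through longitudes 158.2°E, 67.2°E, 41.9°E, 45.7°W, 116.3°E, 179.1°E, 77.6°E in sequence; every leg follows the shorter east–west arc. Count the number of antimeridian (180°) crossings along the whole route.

Leg 1: +158.2° → +67.2°, shortest Δλ = -91.0° (west) — does not cross 180°.
Leg 2: +67.2° → +41.9°, shortest Δλ = -25.3° (west) — does not cross 180°.
Leg 3: +41.9° → -45.7°, shortest Δλ = -87.6° (west) — does not cross 180°.
Leg 4: -45.7° → +116.3°, shortest Δλ = 162.0° (east) — does not cross 180°.
Leg 5: +116.3° → +179.1°, shortest Δλ = 62.8° (east) — does not cross 180°.
Leg 6: +179.1° → +77.6°, shortest Δλ = -101.5° (west) — does not cross 180°.
Total crossings: 0.

0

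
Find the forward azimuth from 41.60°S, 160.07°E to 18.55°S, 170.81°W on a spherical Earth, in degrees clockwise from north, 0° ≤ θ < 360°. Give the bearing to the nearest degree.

Δλ = -170.81 − 160.07 = -330.88°; wrapped into (−180°, 180°]: 29.12°.
θ = atan2( sin Δλ · cos φ₂ , cos φ₁ · sin φ₂ − sin φ₁ · cos φ₂ · cos Δλ )
  = atan2(0.46136, 0.31198) = 55.933° → normalised to [0°, 360°): 55.933°.

56°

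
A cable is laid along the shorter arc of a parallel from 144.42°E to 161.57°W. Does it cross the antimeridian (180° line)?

Naïve |-161.57 − 144.42| = 305.99° > 180°, so the shorter arc goes the other way round — across 180°.
Signed shortest Δλ = ((-161.57 − 144.42 + 180) mod 360) − 180 = 54.01°.
Going east by 54.01° from +144.42° passes through 180° before reaching -161.57°.

Yes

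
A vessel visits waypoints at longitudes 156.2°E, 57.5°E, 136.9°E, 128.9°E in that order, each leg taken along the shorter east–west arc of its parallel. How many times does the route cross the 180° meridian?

0

Leg 1: +156.2° → +57.5°, shortest Δλ = -98.7° (west) — does not cross 180°.
Leg 2: +57.5° → +136.9°, shortest Δλ = 79.4° (east) — does not cross 180°.
Leg 3: +136.9° → +128.9°, shortest Δλ = -8.0° (west) — does not cross 180°.
Total crossings: 0.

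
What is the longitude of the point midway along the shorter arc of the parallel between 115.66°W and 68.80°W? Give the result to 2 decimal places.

92.23°W

Signed shortest Δλ from -115.66° to -68.80° is +46.86°.
Midpoint longitude = -115.66° + (+46.86°)/2 = -115.66° + 23.43° = -92.23°.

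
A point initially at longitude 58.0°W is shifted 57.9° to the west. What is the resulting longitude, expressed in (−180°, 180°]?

Start at -58.0°; shift −57.9° → -115.9°.
-115.9° already lies in (−180°, 180°].

115.9°W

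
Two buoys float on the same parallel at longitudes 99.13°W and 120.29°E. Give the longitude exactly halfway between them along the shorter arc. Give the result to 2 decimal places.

Signed shortest Δλ from -99.13° to +120.29° is -140.58°.
Midpoint longitude = -99.13° + (-140.58°)/2 = -99.13° − 70.29° = -169.42°.
(The naïve average (-99.13 + +120.29)/2 = 10.58° is on the wrong side of the globe.)

169.42°W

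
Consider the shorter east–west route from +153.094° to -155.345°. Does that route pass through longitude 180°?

Naïve |-155.345 − 153.094| = 308.439° > 180°, so the shorter arc goes the other way round — across 180°.
Signed shortest Δλ = ((-155.345 − 153.094 + 180) mod 360) − 180 = 51.561°.
Going east by 51.561° from +153.094° passes through 180° before reaching -155.345°.

Yes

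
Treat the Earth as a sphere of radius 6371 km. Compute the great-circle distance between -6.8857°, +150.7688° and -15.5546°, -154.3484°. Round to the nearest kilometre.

6047 km

Δλ = -154.3484 − 150.7688 = -305.1172°; wrapped into (−180°, 180°]: 54.8828°.
Δφ = -15.5546 − -6.8857 = -8.6689°.
a = sin²(Δφ/2) + cos φ₁ · cos φ₂ · sin²(Δλ/2) = 0.208833.
c = 2·atan2(√a, √(1−a)) = 0.94920 rad → d = 6371·c ≈ 6047.35 km.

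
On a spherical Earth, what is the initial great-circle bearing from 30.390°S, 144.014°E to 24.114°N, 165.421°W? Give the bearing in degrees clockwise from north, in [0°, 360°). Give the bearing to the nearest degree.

Δλ = -165.421 − 144.014 = -309.435°; wrapped into (−180°, 180°]: 50.565°.
θ = atan2( sin Δλ · cos φ₂ , cos φ₁ · sin φ₂ − sin φ₁ · cos φ₂ · cos Δλ )
  = atan2(0.70495, 0.64572) = 47.511° → normalised to [0°, 360°): 47.511°.

48°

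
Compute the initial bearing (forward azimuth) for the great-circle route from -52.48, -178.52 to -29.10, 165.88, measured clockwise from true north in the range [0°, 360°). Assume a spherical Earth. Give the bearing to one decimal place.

Δλ = 165.88 − -178.52 = 344.40°; wrapped into (−180°, 180°]: -15.60°.
θ = atan2( sin Δλ · cos φ₂ , cos φ₁ · sin φ₂ − sin φ₁ · cos φ₂ · cos Δλ )
  = atan2(-0.23497, 0.37130) = -32.328° → normalised to [0°, 360°): 327.672°.

327.7°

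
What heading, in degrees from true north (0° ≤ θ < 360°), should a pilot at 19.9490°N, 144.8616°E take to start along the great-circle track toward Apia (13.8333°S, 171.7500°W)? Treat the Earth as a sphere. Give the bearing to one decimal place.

Δλ = -171.7500 − 144.8616 = -316.6116°; wrapped into (−180°, 180°]: 43.3884°.
θ = atan2( sin Δλ · cos φ₂ , cos φ₁ · sin φ₂ − sin φ₁ · cos φ₂ · cos Δλ )
  = atan2(0.66702, -0.46550) = 124.911° → normalised to [0°, 360°): 124.911°.

124.9°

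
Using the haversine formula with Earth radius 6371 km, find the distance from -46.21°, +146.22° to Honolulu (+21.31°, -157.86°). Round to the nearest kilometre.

Δλ = -157.86 − 146.22 = -304.08°; wrapped into (−180°, 180°]: 55.92°.
Δφ = 21.31 − -46.21 = 67.52°.
a = sin²(Δφ/2) + cos φ₁ · cos φ₂ · sin²(Δλ/2) = 0.450541.
c = 2·atan2(√a, √(1−a)) = 1.47172 rad → d = 6371·c ≈ 9376.31 km.

9376 km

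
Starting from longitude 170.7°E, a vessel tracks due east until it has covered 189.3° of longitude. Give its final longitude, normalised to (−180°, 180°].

0.0°

Start at +170.7°; shift +189.3° → +360.0°.
+360.0° lies outside (−180°, 180°]; subtract 360° → +0.0°.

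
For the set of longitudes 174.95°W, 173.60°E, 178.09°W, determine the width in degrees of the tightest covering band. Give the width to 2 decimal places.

Sort the longitudes: -178.09°, -174.95°, +173.60°.
Eastward gaps between consecutive values (wrapping around): 3.14°, 348.55°, 8.31°.
Largest gap = 348.55° ⇒ minimal covering band is its complement: 360° − 348.55° = 11.45°.
Band runs from +173.60° eastward to -174.95°, crossing the antimeridian.

11.45°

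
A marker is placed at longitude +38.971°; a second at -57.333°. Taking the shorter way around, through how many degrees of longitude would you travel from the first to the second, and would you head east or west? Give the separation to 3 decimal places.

96.304° west

Raw difference: -57.333 − 38.971 = -96.304°.
Normalise into (−180°, 180°]: -96.304° stays -96.304°.
Negative ⇒ the second point lies to the west; separation 96.304°.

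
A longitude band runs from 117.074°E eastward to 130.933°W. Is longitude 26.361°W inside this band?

Band width going east from +117.074° to -130.933°: ((-130.933 − 117.074) mod 360) = 111.993°.
Offset of -26.361° east of the west edge: ((-26.361 − 117.074) mod 360) = 216.565°.
216.565° > 111.993° ⇒ outside.

No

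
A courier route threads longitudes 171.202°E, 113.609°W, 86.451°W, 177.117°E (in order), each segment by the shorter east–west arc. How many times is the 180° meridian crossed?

2

Leg 1: +171.202° → -113.609°, shortest Δλ = 75.189° (east) — crosses 180°.
Leg 2: -113.609° → -86.451°, shortest Δλ = 27.158° (east) — does not cross 180°.
Leg 3: -86.451° → +177.117°, shortest Δλ = -96.432° (west) — crosses 180°.
Total crossings: 2.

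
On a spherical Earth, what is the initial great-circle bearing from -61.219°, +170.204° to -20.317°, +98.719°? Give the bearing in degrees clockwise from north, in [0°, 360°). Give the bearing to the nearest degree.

Δλ = 98.719 − 170.204 = -71.485°.
θ = atan2( sin Δλ · cos φ₂ , cos φ₁ · sin φ₂ − sin φ₁ · cos φ₂ · cos Δλ )
  = atan2(-0.88925, 0.09384) = -83.976° → normalised to [0°, 360°): 276.024°.

276°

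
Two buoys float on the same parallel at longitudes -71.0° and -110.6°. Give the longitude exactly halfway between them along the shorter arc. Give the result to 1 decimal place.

Signed shortest Δλ from -71.0° to -110.6° is -39.6°.
Midpoint longitude = -71.0° + (-39.6°)/2 = -71.0° − 19.8° = -90.8°.

-90.8°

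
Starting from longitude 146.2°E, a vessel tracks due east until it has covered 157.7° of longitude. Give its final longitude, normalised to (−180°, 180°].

56.1°W

Start at +146.2°; shift +157.7° → +303.9°.
+303.9° lies outside (−180°, 180°]; subtract 360° → -56.1°.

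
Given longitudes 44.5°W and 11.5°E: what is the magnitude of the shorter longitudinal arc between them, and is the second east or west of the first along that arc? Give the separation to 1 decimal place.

56.0° east

Raw difference: 11.5 − -44.5 = 56.0°.
Normalise into (−180°, 180°]: 56.0° stays 56.0°.
Positive ⇒ the second point lies to the east; separation 56.0°.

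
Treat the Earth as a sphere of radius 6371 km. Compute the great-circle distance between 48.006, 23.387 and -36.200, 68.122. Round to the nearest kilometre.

10361 km

Δλ = 68.122 − 23.387 = 44.735°.
Δφ = -36.200 − 48.006 = -84.206°.
a = sin²(Δφ/2) + cos φ₁ · cos φ₂ · sin²(Δλ/2) = 0.527710.
c = 2·atan2(√a, √(1−a)) = 1.62624 rad → d = 6371·c ≈ 10360.80 km.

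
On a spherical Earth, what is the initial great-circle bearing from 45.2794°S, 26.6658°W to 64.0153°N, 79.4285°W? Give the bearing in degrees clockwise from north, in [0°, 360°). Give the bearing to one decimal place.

337.0°

Δλ = -79.4285 − -26.6658 = -52.7627°.
θ = atan2( sin Δλ · cos φ₂ , cos φ₁ · sin φ₂ − sin φ₁ · cos φ₂ · cos Δλ )
  = atan2(-0.34881, 0.82090) = -23.021° → normalised to [0°, 360°): 336.979°.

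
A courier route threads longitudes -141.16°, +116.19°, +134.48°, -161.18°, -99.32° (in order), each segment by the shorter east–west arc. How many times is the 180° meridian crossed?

Leg 1: -141.16° → +116.19°, shortest Δλ = -102.65° (west) — crosses 180°.
Leg 2: +116.19° → +134.48°, shortest Δλ = 18.29° (east) — does not cross 180°.
Leg 3: +134.48° → -161.18°, shortest Δλ = 64.34° (east) — crosses 180°.
Leg 4: -161.18° → -99.32°, shortest Δλ = 61.86° (east) — does not cross 180°.
Total crossings: 2.

2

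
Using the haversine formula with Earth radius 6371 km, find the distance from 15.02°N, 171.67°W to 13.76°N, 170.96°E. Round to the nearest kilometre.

Δλ = 170.96 − -171.67 = 342.63°; wrapped into (−180°, 180°]: -17.37°.
Δφ = 13.76 − 15.02 = -1.26°.
a = sin²(Δφ/2) + cos φ₁ · cos φ₂ · sin²(Δλ/2) = 0.021511.
c = 2·atan2(√a, √(1−a)) = 0.29440 rad → d = 6371·c ≈ 1875.61 km.

1876 km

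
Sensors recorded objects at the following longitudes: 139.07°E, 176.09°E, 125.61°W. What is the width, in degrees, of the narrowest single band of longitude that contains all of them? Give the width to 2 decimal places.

Sort the longitudes: -125.61°, +139.07°, +176.09°.
Eastward gaps between consecutive values (wrapping around): 264.68°, 37.02°, 58.30°.
Largest gap = 264.68° ⇒ minimal covering band is its complement: 360° − 264.68° = 95.32°.
Band runs from +139.07° eastward to -125.61°, crossing the antimeridian.

95.32°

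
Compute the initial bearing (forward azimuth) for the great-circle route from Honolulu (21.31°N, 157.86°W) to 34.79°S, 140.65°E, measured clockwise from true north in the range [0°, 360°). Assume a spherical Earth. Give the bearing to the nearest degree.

227°

Δλ = 140.65 − -157.86 = 298.51°; wrapped into (−180°, 180°]: -61.49°.
θ = atan2( sin Δλ · cos φ₂ , cos φ₁ · sin φ₂ − sin φ₁ · cos φ₂ · cos Δλ )
  = atan2(-0.72166, -0.67401) = -133.045° → normalised to [0°, 360°): 226.955°.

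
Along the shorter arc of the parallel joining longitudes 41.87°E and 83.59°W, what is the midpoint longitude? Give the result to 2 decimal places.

Signed shortest Δλ from +41.87° to -83.59° is -125.46°.
Midpoint longitude = +41.87° + (-125.46°)/2 = +41.87° − 62.73° = -20.86°.

20.86°W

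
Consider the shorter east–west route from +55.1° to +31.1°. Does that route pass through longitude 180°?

Signed shortest Δλ = ((31.1 − 55.1 + 180) mod 360) − 180 = -24.0°.
Going west by 24.0° from +55.1° reaches +31.1° without touching 180°.

No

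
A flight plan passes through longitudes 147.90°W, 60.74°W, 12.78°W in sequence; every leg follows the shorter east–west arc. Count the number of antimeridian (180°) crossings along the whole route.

0

Leg 1: -147.90° → -60.74°, shortest Δλ = 87.16° (east) — does not cross 180°.
Leg 2: -60.74° → -12.78°, shortest Δλ = 47.96° (east) — does not cross 180°.
Total crossings: 0.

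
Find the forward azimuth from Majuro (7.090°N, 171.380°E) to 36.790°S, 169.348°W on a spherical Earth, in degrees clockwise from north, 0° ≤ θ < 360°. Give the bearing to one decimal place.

159.0°

Δλ = -169.348 − 171.380 = -340.728°; wrapped into (−180°, 180°]: 19.272°.
θ = atan2( sin Δλ · cos φ₂ , cos φ₁ · sin φ₂ − sin φ₁ · cos φ₂ · cos Δλ )
  = atan2(0.26432, -0.68761) = 158.973° → normalised to [0°, 360°): 158.973°.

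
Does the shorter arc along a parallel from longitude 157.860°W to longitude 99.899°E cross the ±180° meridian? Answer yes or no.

Yes

Naïve |99.899 − -157.860| = 257.759° > 180°, so the shorter arc goes the other way round — across 180°.
Signed shortest Δλ = ((99.899 − -157.860 + 180) mod 360) − 180 = -102.241°.
Going west by 102.241° from -157.860° passes through 180° before reaching +99.899°.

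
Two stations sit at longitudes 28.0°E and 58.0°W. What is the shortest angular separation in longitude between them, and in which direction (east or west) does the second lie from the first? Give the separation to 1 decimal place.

86.0° west

Raw difference: -58.0 − 28.0 = -86.0°.
Normalise into (−180°, 180°]: -86.0° stays -86.0°.
Negative ⇒ the second point lies to the west; separation 86.0°.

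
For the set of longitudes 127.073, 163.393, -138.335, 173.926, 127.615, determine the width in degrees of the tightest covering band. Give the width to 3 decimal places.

Sort the longitudes: -138.335°, +127.073°, +127.615°, +163.393°, +173.926°.
Eastward gaps between consecutive values (wrapping around): 265.408°, 0.542°, 35.778°, 10.533°, 47.739°.
Largest gap = 265.408° ⇒ minimal covering band is its complement: 360° − 265.408° = 94.592°.
Band runs from +127.073° eastward to -138.335°, crossing the antimeridian.

94.592°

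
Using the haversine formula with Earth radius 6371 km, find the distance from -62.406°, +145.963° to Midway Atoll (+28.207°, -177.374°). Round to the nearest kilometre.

10591 km

Δλ = -177.374 − 145.963 = -323.337°; wrapped into (−180°, 180°]: 36.663°.
Δφ = 28.207 − -62.406 = 90.613°.
a = sin²(Δφ/2) + cos φ₁ · cos φ₂ · sin²(Δλ/2) = 0.545728.
c = 2·atan2(√a, √(1−a)) = 1.66238 rad → d = 6371·c ≈ 10591.02 km.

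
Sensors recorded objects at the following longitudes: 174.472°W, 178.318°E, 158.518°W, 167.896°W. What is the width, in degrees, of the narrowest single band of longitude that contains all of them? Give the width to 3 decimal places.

Sort the longitudes: -174.472°, -167.896°, -158.518°, +178.318°.
Eastward gaps between consecutive values (wrapping around): 6.576°, 9.378°, 336.836°, 7.210°.
Largest gap = 336.836° ⇒ minimal covering band is its complement: 360° − 336.836° = 23.164°.
Band runs from +178.318° eastward to -158.518°, crossing the antimeridian.

23.164°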